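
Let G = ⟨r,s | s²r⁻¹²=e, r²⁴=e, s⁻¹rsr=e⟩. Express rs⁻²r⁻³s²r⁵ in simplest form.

Multiply left to right, reducing at each step:
  r · s⁻² = r¹³
  (r¹³) · r⁻³ = r¹⁰
  (r¹⁰) · s² = r²²
  (r²²) · r⁵ = r³

Answer: r³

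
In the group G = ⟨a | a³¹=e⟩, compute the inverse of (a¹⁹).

The order of (a¹⁹) is 31 (smallest k with (a¹⁹)ᵏ = e), so (a¹⁹)⁻¹ = (a¹⁹)³⁰ = a¹².
Check: (a¹⁹) · (a¹²) → (a¹⁹) · a¹² = e, giving e as required.

Answer: a¹²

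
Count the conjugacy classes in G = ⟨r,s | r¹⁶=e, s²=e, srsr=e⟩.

The conjugacy classes (representative and size) are:
  [e] (size 1), [r¹⁵] (size 2), [r²] (size 2), [r³] (size 2), [r¹²] (size 2), [r⁵] (size 2), [r⁶] (size 2), [r⁷] (size 2), [r⁸] (size 1), [r²s] (size 8), [r¹⁵s] (size 8).
Class equation: 1 + 2 + 2 + 2 + 2 + 2 + 2 + 2 + 1 + 8 + 8 = 32 = |G|. So G has 11 conjugacy classes.

Answer: 11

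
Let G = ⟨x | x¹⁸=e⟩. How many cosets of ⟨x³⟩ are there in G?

First find ord(x³) by computing successive powers:
  (x³)¹ = x³, (x³)² = x⁶, (x³)³ = x⁹, (x³)⁴ = x¹², (x³)⁵ = x¹⁵, (x³)⁶ = e.
So |⟨x³⟩| = ord(x³) = 6. With |G| = 18, by Lagrange [G : ⟨x³⟩] = 18/6 = 3.

Answer: 3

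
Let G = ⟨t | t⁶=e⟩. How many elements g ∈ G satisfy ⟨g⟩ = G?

G is cyclic of order 6. An element generates G iff its order is 6, and a cyclic group of order 6 has exactly φ(6) = 2 such elements.

Answer: 2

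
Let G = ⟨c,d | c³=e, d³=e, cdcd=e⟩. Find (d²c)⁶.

Compute successive powers of (d²c), reducing at each step:
  (d²c)²: (d²c) · d² = cd²c;   (cd²c) · c = c²d
  (d²c)³: (c²d) · d² = c²;   (c²) · c = e
  (d²c)⁴: e · d² = d²;   (d²) · c = d²c
  (d²c)⁵: (d²c) · d² = cd²c;   (cd²c) · c = c²d
  (d²c)⁶: (c²d) · d² = c²;   (c²) · c = e

Answer: e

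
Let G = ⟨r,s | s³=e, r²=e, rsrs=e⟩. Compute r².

Compute successive powers of r, reducing at each step:
  r²: r · r = e

Answer: e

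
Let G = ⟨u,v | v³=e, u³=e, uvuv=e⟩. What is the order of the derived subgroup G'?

G' = [G, G] is generated by all commutators. The generator-pair commutators are: [u, v] = uv²u.
The subgroup they normally generate is {e, uv, u²v², uv²u}, of order 4.
Check: |G/G'| = 12/4 = 3 is the order of the abelianisation.

Answer: 4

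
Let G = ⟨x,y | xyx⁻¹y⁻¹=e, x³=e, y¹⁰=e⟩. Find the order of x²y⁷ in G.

Compute successive powers until reaching e:
  (x²y⁷)¹ = x²y⁷, (x²y⁷)² = xy⁴, (x²y⁷)³ = y, (x²y⁷)⁴ = x²y⁸, (x²y⁷)⁵ = xy⁵, (x²y⁷)⁶ = y², (x²y⁷)⁷ = x²y⁹, (x²y⁷)⁸ = xy⁶, (x²y⁷)⁹ = y³, (x²y⁷)¹⁰ = x², (x²y⁷)¹¹ = xy⁷, (x²y⁷)¹² = y⁴, (x²y⁷)¹³ = x²y, (x²y⁷)¹⁴ = xy⁸, (x²y⁷)¹⁵ = y⁵, (x²y⁷)¹⁶ = x²y², (x²y⁷)¹⁷ = xy⁹, (x²y⁷)¹⁸ = y⁶, (x²y⁷)¹⁹ = x²y³, (x²y⁷)²⁰ = x, (x²y⁷)²¹ = y⁷, (x²y⁷)²² = x²y⁴, (x²y⁷)²³ = xy, (x²y⁷)²⁴ = y⁸, (x²y⁷)²⁵ = x²y⁵, (x²y⁷)²⁶ = xy², (x²y⁷)²⁷ = y⁹, (x²y⁷)²⁸ = x²y⁶, (x²y⁷)²⁹ = xy³, (x²y⁷)³⁰ = e.
The smallest positive k with (x²y⁷)ᵏ = e is 30.

Answer: 30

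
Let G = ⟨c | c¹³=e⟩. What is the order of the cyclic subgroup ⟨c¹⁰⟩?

|⟨c¹⁰⟩| equals the order of c¹⁰. Compute successive powers until reaching e:
  (c¹⁰)¹ = c¹⁰, (c¹⁰)² = c⁷, (c¹⁰)³ = c⁴, (c¹⁰)⁴ = c, (c¹⁰)⁵ = c¹¹, (c¹⁰)⁶ = c⁸, (c¹⁰)⁷ = c⁵, (c¹⁰)⁸ = c², (c¹⁰)⁹ = c¹², (c¹⁰)¹⁰ = c⁹, (c¹⁰)¹¹ = c⁶, (c¹⁰)¹² = c³, (c¹⁰)¹³ = e.
The smallest positive k with (c¹⁰)ᵏ = e is 13, so |⟨c¹⁰⟩| = 13.

Answer: 13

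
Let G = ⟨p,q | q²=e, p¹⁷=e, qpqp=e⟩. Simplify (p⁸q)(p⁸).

Compute (p⁸q) · (p⁸) by multiplying left to right and reducing via the relations at each step:
  (p⁸q) · p⁸ = q

Answer: q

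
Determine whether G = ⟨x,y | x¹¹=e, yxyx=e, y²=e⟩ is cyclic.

Every cyclic group is abelian. But x·y = xy while y·x = x¹⁰y, so x·y ≠ y·x and G is not abelian. Hence G is not cyclic.

Answer: No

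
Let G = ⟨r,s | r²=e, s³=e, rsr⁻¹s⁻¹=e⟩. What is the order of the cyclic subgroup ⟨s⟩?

|⟨s⟩| equals the order of s. Compute successive powers until reaching e:
  s¹ = s, s² = s², s³ = e.
The smallest positive k with sᵏ = e is 3, so |⟨s⟩| = 3.

Answer: 3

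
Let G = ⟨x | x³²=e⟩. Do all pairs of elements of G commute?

G has a single generator, so G is cyclic and hence abelian.

Answer: Yes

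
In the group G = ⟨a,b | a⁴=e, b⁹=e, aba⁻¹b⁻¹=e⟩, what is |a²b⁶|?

Compute successive powers until reaching e:
  (a²b⁶)¹ = a²b⁶, (a²b⁶)² = b³, (a²b⁶)³ = a², (a²b⁶)⁴ = b⁶, (a²b⁶)⁵ = a²b³, (a²b⁶)⁶ = e.
The smallest positive k with (a²b⁶)ᵏ = e is 6.

Answer: 6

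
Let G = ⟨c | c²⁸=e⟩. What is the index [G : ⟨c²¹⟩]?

First find ord(c²¹) by computing successive powers:
  (c²¹)¹ = c²¹, (c²¹)² = c¹⁴, (c²¹)³ = c⁷, (c²¹)⁴ = e.
So |⟨c²¹⟩| = ord(c²¹) = 4. With |G| = 28, by Lagrange [G : ⟨c²¹⟩] = 28/4 = 7.

Answer: 7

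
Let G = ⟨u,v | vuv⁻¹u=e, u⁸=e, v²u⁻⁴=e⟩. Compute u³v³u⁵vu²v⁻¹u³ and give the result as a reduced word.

Multiply left to right, reducing at each step:
  (u³) · v³ = u³v⁻¹
  (u³v⁻¹) · u⁵ = u²v
  (u²v) · v = u⁶
  (u⁶) · u² = e
  e · v⁻¹ = v⁻¹
  (v⁻¹) · u³ = uv

Answer: uv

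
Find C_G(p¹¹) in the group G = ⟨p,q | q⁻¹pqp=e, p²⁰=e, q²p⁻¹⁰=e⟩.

⟨p¹¹⟩ ⊆ C_G(p¹¹) since powers of p¹¹ commute with p¹¹; so |C_G(p¹¹)| ≥ |⟨p¹¹⟩| = 20.
By orbit–stabilizer, |C_G(p¹¹)| = |G| / |conj. class of p¹¹| = 40 / 2 = 20.
The 20 elements commuting with p¹¹ are {e, p, p², p³, p⁴, p⁵, p⁶, p⁷, p⁸, p⁹, p¹⁰, p¹¹, p¹², p¹³, p¹⁴, p¹⁵, p¹⁶, p¹⁷, p¹⁸, p¹⁹}.

Answer: {e, p, p², p³, p⁴, p⁵, p⁶, p⁷, p⁸, p⁹, p¹⁰, p¹¹, p¹², p¹³, p¹⁴, p¹⁵, p¹⁶, p¹⁷, p¹⁸, p¹⁹}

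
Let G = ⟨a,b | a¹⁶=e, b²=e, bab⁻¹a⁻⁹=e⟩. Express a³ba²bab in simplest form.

Multiply left to right, reducing at each step:
  (a³) · b = a³b
  (a³b) · a² = a⁵b
  (a⁵b) · b = a⁵
  (a⁵) · a = a⁶
  (a⁶) · b = a⁶b

Answer: a⁶b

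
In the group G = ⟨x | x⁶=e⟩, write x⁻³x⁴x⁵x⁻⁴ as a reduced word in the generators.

Multiply left to right, reducing at each step:
  (x³) · x⁴ = x
  x · x⁵ = e
  e · x⁻⁴ = x²

Answer: x²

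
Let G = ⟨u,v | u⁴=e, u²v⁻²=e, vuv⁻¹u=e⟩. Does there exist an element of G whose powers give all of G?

Every cyclic group is abelian. But u·v = uv while v·u = uv⁻¹, so u·v ≠ v·u and G is not abelian. Hence G is not cyclic.

Answer: No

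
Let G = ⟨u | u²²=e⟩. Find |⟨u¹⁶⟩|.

|⟨u¹⁶⟩| equals the order of u¹⁶. Compute successive powers until reaching e:
  (u¹⁶)¹ = u¹⁶, (u¹⁶)² = u¹⁰, (u¹⁶)³ = u⁴, (u¹⁶)⁴ = u²⁰, (u¹⁶)⁵ = u¹⁴, (u¹⁶)⁶ = u⁸, (u¹⁶)⁷ = u², (u¹⁶)⁸ = u¹⁸, (u¹⁶)⁹ = u¹², (u¹⁶)¹⁰ = u⁶, (u¹⁶)¹¹ = e.
The smallest positive k with (u¹⁶)ᵏ = e is 11, so |⟨u¹⁶⟩| = 11.

Answer: 11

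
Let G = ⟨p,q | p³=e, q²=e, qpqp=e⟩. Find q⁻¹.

The order of q is 2 (smallest k with qᵏ = e), so q⁻¹ = q¹ = q.
Check: q · q → q · q = e, giving e as required.

Answer: q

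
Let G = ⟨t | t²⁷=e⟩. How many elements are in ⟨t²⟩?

|⟨t²⟩| equals the order of t². Compute successive powers until reaching e:
  (t²)¹ = t², (t²)² = t⁴, (t²)³ = t⁶, (t²)⁴ = t⁸, (t²)⁵ = t¹⁰, (t²)⁶ = t¹², (t²)⁷ = t¹⁴, (t²)⁸ = t¹⁶, (t²)⁹ = t¹⁸, (t²)¹⁰ = t²⁰, (t²)¹¹ = t²², (t²)¹² = t²⁴, (t²)¹³ = t²⁶, (t²)¹⁴ = t, (t²)¹⁵ = t³, (t²)¹⁶ = t⁵, (t²)¹⁷ = t⁷, (t²)¹⁸ = t⁹, (t²)¹⁹ = t¹¹, (t²)²⁰ = t¹³, (t²)²¹ = t¹⁵, (t²)²² = t¹⁷, (t²)²³ = t¹⁹, (t²)²⁴ = t²¹, (t²)²⁵ = t²³, (t²)²⁶ = t²⁵, (t²)²⁷ = e.
The smallest positive k with (t²)ᵏ = e is 27, so |⟨t²⟩| = 27.

Answer: 27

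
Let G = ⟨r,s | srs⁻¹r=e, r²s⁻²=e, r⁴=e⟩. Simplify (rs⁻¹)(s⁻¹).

Compute (rs⁻¹) · (s⁻¹) by multiplying left to right and reducing via the relations at each step:
  (rs⁻¹) · s⁻¹ = r³

Answer: r³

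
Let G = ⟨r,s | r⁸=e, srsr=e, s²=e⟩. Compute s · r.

Compute s · r by multiplying left to right and reducing via the relations at each step:
  s · r = r⁷s

Answer: r⁷s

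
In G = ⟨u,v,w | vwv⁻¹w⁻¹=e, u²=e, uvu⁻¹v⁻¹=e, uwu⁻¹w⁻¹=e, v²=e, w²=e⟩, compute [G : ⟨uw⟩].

First find ord(uw) by computing successive powers:
  (uw)¹ = uw, (uw)² = e.
So |⟨uw⟩| = ord(uw) = 2. With |G| = 8, by Lagrange [G : ⟨uw⟩] = 8/2 = 4.

Answer: 4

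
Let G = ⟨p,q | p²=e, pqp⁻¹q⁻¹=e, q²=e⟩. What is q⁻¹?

The order of q is 2 (smallest k with qᵏ = e), so q⁻¹ = q¹ = q.
Check: q · q → q · q = e, giving e as required.

Answer: q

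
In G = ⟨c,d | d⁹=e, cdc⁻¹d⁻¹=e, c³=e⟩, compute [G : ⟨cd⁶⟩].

First find ord(cd⁶) by computing successive powers:
  (cd⁶)¹ = cd⁶, (cd⁶)² = c²d³, (cd⁶)³ = e.
So |⟨cd⁶⟩| = ord(cd⁶) = 3. With |G| = 27, by Lagrange [G : ⟨cd⁶⟩] = 27/3 = 9.

Answer: 9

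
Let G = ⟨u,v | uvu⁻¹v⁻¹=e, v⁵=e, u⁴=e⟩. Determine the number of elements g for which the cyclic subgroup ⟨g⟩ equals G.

G is cyclic of order 20. An element generates G iff its order is 20, and a cyclic group of order 20 has exactly φ(20) = 8 such elements.

Answer: 8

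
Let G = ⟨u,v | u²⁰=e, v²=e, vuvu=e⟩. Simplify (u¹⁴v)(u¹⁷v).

Compute (u¹⁴v) · (u¹⁷v) by multiplying left to right and reducing via the relations at each step:
  (u¹⁴v) · u¹⁷ = u¹⁷v
  (u¹⁷v) · v = u¹⁷

Answer: u¹⁷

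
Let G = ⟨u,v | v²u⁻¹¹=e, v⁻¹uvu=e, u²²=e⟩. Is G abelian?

u·v = uv but v·u = u¹⁰v⁻¹, so u·v ≠ v·u and G is not abelian.

Answer: No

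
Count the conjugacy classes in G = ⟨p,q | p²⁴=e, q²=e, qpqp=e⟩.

The conjugacy classes (representative and size) are:
  [e] (size 1), [p²³] (size 2), [p²] (size 2), [p³] (size 2), [p²⁰] (size 2), [p¹⁹] (size 2), [p⁶] (size 2), [p⁷] (size 2), [p⁸] (size 2), [p⁹] (size 2), [p¹⁴] (size 2), [p¹¹] (size 2), [p¹²] (size 1), [p⁴q] (size 12), [p⁵q] (size 12).
Class equation: 1 + 2 + 2 + 2 + 2 + 2 + 2 + 2 + 2 + 2 + 2 + 2 + 1 + 12 + 12 = 48 = |G|. So G has 15 conjugacy classes.

Answer: 15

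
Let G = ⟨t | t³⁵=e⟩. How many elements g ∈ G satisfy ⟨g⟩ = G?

G is cyclic of order 35. An element generates G iff its order is 35, and a cyclic group of order 35 has exactly φ(35) = 24 such elements.

Answer: 24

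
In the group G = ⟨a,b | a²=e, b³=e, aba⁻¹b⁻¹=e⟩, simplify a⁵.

Compute successive powers of a, reducing at each step:
  a²: a · a = e
  a³: e · a = a
  a⁴: a · a = e
  a⁵: e · a = a

Answer: a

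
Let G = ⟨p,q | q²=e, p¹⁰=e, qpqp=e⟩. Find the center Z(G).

An element z ∈ Z(G) iff z commutes with every generator.
For example p⁵ is central: (p⁵)·p = p⁶ = p·(p⁵); (p⁵)·q = p⁵q = q·(p⁵).
Whereas p ∉ Z(G) since p·q = pq ≠ p⁹q = q·p.
Checking each of the 20 elements this way gives Z(G) = {e, p⁵}, of order 2.

Answer: {e, p⁵}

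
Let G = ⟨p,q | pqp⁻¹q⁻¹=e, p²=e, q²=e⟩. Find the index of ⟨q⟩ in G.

First find ord(q) by computing successive powers:
  q¹ = q, q² = e.
So |⟨q⟩| = ord(q) = 2. With |G| = 4, by Lagrange [G : ⟨q⟩] = 4/2 = 2.

Answer: 2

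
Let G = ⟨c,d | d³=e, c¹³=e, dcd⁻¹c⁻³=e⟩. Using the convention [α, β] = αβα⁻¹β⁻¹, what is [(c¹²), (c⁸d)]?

[(c¹²), (c⁸d)] = (c¹²)·(c⁸d)·(c¹²)⁻¹·(c⁸d)⁻¹.
  (c¹²) · (c⁸d) = c⁷d
  (c⁷d) · c = c¹⁰d
  (c¹⁰d) · (c⁶d²) = c²

Answer: c²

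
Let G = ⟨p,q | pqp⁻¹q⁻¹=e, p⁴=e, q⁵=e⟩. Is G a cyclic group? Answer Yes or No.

|G| = 20. The element pq has order 20 (its powers give 20 distinct elements), so ⟨pq⟩ = G and G is cyclic.

Answer: Yes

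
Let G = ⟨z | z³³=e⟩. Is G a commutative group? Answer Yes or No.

G has a single generator, so G is cyclic and hence abelian.

Answer: Yes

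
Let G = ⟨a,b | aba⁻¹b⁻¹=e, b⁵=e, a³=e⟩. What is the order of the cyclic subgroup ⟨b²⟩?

|⟨b²⟩| equals the order of b². Compute successive powers until reaching e:
  (b²)¹ = b², (b²)² = b⁴, (b²)³ = b, (b²)⁴ = b³, (b²)⁵ = e.
The smallest positive k with (b²)ᵏ = e is 5, so |⟨b²⟩| = 5.

Answer: 5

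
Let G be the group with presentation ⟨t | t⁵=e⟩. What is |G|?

G is generated by a single element, so G is cyclic. The relator gives t⁵ = e and no smaller power is forced to be e, so the 5 powers {e, t, t², t³, t⁴} are distinct. Hence |G| = 5.

Answer: 5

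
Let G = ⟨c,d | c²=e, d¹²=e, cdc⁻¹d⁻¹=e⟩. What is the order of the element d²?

Compute successive powers until reaching e:
  (d²)¹ = d², (d²)² = d⁴, (d²)³ = d⁶, (d²)⁴ = d⁸, (d²)⁵ = d¹⁰, (d²)⁶ = e.
The smallest positive k with (d²)ᵏ = e is 6.

Answer: 6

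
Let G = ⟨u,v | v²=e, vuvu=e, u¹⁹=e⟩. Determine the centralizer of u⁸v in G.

⟨u⁸v⟩ ⊆ C_G(u⁸v) since powers of u⁸v commute with u⁸v; so |C_G(u⁸v)| ≥ |⟨u⁸v⟩| = 2.
By orbit–stabilizer, |C_G(u⁸v)| = |G| / |conj. class of u⁸v| = 38 / 19 = 2.
The 2 elements commuting with u⁸v are {e, u⁸v}.

Answer: {e, u⁸v}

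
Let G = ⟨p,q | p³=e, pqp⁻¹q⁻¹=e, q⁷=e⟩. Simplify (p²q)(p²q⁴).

Compute (p²q) · (p²q⁴) by multiplying left to right and reducing via the relations at each step:
  (p²q) · p² = pq
  (pq) · q⁴ = pq⁵

Answer: pq⁵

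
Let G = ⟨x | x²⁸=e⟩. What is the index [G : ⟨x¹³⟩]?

First find ord(x¹³) by computing successive powers:
  (x¹³)¹ = x¹³, (x¹³)² = x²⁶, (x¹³)³ = x¹¹, (x¹³)⁴ = x²⁴, (x¹³)⁵ = x⁹, (x¹³)⁶ = x²², (x¹³)⁷ = x⁷, (x¹³)⁸ = x²⁰, (x¹³)⁹ = x⁵, (x¹³)¹⁰ = x¹⁸, (x¹³)¹¹ = x³, (x¹³)¹² = x¹⁶, (x¹³)¹³ = x, (x¹³)¹⁴ = x¹⁴, (x¹³)¹⁵ = x²⁷, (x¹³)¹⁶ = x¹², (x¹³)¹⁷ = x²⁵, (x¹³)¹⁸ = x¹⁰, (x¹³)¹⁹ = x²³, (x¹³)²⁰ = x⁸, (x¹³)²¹ = x²¹, (x¹³)²² = x⁶, (x¹³)²³ = x¹⁹, (x¹³)²⁴ = x⁴, (x¹³)²⁵ = x¹⁷, (x¹³)²⁶ = x², (x¹³)²⁷ = x¹⁵, (x¹³)²⁸ = e.
So |⟨x¹³⟩| = ord(x¹³) = 28. With |G| = 28, by Lagrange [G : ⟨x¹³⟩] = 28/28 = 1.

Answer: 1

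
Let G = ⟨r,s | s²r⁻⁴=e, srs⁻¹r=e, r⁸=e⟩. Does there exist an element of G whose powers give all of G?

Every cyclic group is abelian. But r·s = rs while s·r = r³s⁻¹, so r·s ≠ s·r and G is not abelian. Hence G is not cyclic.

Answer: No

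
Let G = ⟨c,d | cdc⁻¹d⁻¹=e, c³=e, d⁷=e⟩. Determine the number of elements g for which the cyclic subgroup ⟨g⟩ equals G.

G is cyclic of order 21. An element generates G iff its order is 21, and a cyclic group of order 21 has exactly φ(21) = 12 such elements.

Answer: 12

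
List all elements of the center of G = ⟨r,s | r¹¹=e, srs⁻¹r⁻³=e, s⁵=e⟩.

An element z ∈ Z(G) iff z commutes with every generator.
For example e is central: e·r = r = r·e; e·s = s = s·e.
Whereas r ∉ Z(G) since r·s = rs ≠ r³s = s·r.
Checking each of the 55 elements this way gives Z(G) = {e}, of order 1.

Answer: {e}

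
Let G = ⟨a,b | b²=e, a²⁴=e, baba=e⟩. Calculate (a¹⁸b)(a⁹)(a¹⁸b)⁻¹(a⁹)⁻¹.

[(a¹⁸b), (a⁹)] = (a¹⁸b)·(a⁹)·(a¹⁸b)⁻¹·(a⁹)⁻¹.
  (a¹⁸b) · (a⁹) = a⁹b
  (a⁹b) · (a¹⁸b) = a¹⁵
  (a¹⁵) · (a¹⁵) = a⁶

Answer: a⁶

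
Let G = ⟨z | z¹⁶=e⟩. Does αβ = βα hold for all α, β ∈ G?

G has a single generator, so G is cyclic and hence abelian.

Answer: Yes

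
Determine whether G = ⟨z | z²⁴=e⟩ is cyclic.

|G| = 24. The element z has order 24 (its powers give 24 distinct elements), so ⟨z⟩ = G and G is cyclic.

Answer: Yes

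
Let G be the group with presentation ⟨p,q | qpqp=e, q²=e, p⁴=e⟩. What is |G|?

Enumerate words in the generators, reducing via the relations: the distinct elements are
  {e, p, q, pq, p², p³, p²q, p³q}.
No further products give new elements, so |G| = 8.

Answer: 8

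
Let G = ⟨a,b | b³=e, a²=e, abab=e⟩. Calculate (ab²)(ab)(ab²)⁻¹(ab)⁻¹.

[(ab²), (ab)] = (ab²)·(ab)·(ab²)⁻¹·(ab)⁻¹.
  (ab²) · (ab) = b²
  (b²) · (ab²) = a
  a · (ab) = b

Answer: b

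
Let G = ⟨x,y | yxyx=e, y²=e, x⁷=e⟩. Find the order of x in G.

Compute successive powers until reaching e:
  x¹ = x, x² = x², x³ = x³, x⁴ = x⁴, x⁵ = x⁵, x⁶ = x⁶, x⁷ = e.
The smallest positive k with xᵏ = e is 7.

Answer: 7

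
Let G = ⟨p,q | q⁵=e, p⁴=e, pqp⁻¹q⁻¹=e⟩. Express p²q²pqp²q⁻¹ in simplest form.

Multiply left to right, reducing at each step:
  (p²) · q² = p²q²
  (p²q²) · p = p³q²
  (p³q²) · q = p³q³
  (p³q³) · p² = pq³
  (pq³) · q⁻¹ = pq²

Answer: pq²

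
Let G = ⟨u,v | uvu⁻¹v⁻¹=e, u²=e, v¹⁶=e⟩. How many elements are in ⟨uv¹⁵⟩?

|⟨uv¹⁵⟩| equals the order of uv¹⁵. Compute successive powers until reaching e:
  (uv¹⁵)¹ = uv¹⁵, (uv¹⁵)² = v¹⁴, (uv¹⁵)³ = uv¹³, (uv¹⁵)⁴ = v¹², (uv¹⁵)⁵ = uv¹¹, (uv¹⁵)⁶ = v¹⁰, (uv¹⁵)⁷ = uv⁹, (uv¹⁵)⁸ = v⁸, (uv¹⁵)⁹ = uv⁷, (uv¹⁵)¹⁰ = v⁶, (uv¹⁵)¹¹ = uv⁵, (uv¹⁵)¹² = v⁴, (uv¹⁵)¹³ = uv³, (uv¹⁵)¹⁴ = v², (uv¹⁵)¹⁵ = uv, (uv¹⁵)¹⁶ = e.
The smallest positive k with (uv¹⁵)ᵏ = e is 16, so |⟨uv¹⁵⟩| = 16.

Answer: 16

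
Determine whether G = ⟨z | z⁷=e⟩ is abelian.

G has a single generator, so G is cyclic and hence abelian.

Answer: Yes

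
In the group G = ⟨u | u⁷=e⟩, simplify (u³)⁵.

Compute successive powers of (u³), reducing at each step:
  (u³)²: (u³) · u³ = u⁶
  (u³)³: (u⁶) · u³ = u²
  (u³)⁴: (u²) · u³ = u⁵
  (u³)⁵: (u⁵) · u³ = u

Answer: u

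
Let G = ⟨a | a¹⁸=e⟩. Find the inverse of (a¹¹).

The order of (a¹¹) is 18 (smallest k with (a¹¹)ᵏ = e), so (a¹¹)⁻¹ = (a¹¹)¹⁷ = a⁷.
Check: (a¹¹) · (a⁷) → (a¹¹) · a⁷ = e, giving e as required.

Answer: a⁷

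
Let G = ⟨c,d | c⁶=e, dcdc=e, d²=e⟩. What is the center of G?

An element z ∈ Z(G) iff z commutes with every generator.
For example c³ is central: (c³)·c = c⁴ = c·(c³); (c³)·d = c³d = d·(c³).
Whereas c ∉ Z(G) since c·d = cd ≠ c⁵d = d·c.
Checking each of the 12 elements this way gives Z(G) = {e, c³}, of order 2.

Answer: {e, c³}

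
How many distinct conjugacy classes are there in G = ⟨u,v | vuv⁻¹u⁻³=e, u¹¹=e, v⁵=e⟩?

The conjugacy classes (representative and size) are:
  [e] (size 1), [u³] (size 5), [u⁶] (size 5), [u⁷v] (size 11), [u⁹v²] (size 11), [u⁷v³] (size 11), [u⁷v⁴] (size 11).
Class equation: 1 + 5 + 5 + 11 + 11 + 11 + 11 = 55 = |G|. So G has 7 conjugacy classes.

Answer: 7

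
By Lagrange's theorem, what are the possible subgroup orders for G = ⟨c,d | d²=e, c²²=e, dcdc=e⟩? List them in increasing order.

|G| = 44 = 2² · 11. By Lagrange's theorem the order of any subgroup divides 44; the divisors of 44 are 1, 2, 4, 11, 22, 44.

Answer: 1, 2, 4, 11, 22, 44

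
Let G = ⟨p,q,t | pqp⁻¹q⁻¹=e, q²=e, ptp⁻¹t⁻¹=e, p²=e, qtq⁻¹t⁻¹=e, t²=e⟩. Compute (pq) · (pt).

Compute (pq) · (pt) by multiplying left to right and reducing via the relations at each step:
  (pq) · p = q
  q · t = qt

Answer: qt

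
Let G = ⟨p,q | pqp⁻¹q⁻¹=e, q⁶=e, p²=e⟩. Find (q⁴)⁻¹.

The order of (q⁴) is 3 (smallest k with (q⁴)ᵏ = e), so (q⁴)⁻¹ = (q⁴)² = q².
Check: (q⁴) · (q²) → (q⁴) · q² = e, giving e as required.

Answer: q²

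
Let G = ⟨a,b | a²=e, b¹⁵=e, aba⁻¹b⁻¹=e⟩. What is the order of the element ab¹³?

Compute successive powers until reaching e:
  (ab¹³)¹ = ab¹³, (ab¹³)² = b¹¹, (ab¹³)³ = ab⁹, (ab¹³)⁴ = b⁷, (ab¹³)⁵ = ab⁵, (ab¹³)⁶ = b³, (ab¹³)⁷ = ab, (ab¹³)⁸ = b¹⁴, (ab¹³)⁹ = ab¹², (ab¹³)¹⁰ = b¹⁰, (ab¹³)¹¹ = ab⁸, (ab¹³)¹² = b⁶, (ab¹³)¹³ = ab⁴, (ab¹³)¹⁴ = b², (ab¹³)¹⁵ = a, (ab¹³)¹⁶ = b¹³, (ab¹³)¹⁷ = ab¹¹, (ab¹³)¹⁸ = b⁹, (ab¹³)¹⁹ = ab⁷, (ab¹³)²⁰ = b⁵, (ab¹³)²¹ = ab³, (ab¹³)²² = b, (ab¹³)²³ = ab¹⁴, (ab¹³)²⁴ = b¹², (ab¹³)²⁵ = ab¹⁰, (ab¹³)²⁶ = b⁸, (ab¹³)²⁷ = ab⁶, (ab¹³)²⁸ = b⁴, (ab¹³)²⁹ = ab², (ab¹³)³⁰ = e.
The smallest positive k with (ab¹³)ᵏ = e is 30.

Answer: 30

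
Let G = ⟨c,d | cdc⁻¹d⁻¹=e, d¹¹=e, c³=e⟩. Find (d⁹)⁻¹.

The order of (d⁹) is 11 (smallest k with (d⁹)ᵏ = e), so (d⁹)⁻¹ = (d⁹)¹⁰ = d².
Check: (d⁹) · (d²) → (d⁹) · d² = e, giving e as required.

Answer: d²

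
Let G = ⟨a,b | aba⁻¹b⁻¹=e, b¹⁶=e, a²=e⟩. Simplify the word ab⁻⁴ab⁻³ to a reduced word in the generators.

Multiply left to right, reducing at each step:
  a · b⁻⁴ = ab¹²
  (ab¹²) · a = b¹²
  (b¹²) · b⁻³ = b⁹

Answer: b⁹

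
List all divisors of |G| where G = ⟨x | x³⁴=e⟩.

|G| = 34 = 2 · 17. By Lagrange's theorem the order of any subgroup divides 34; the divisors of 34 are 1, 2, 17, 34.

Answer: 1, 2, 17, 34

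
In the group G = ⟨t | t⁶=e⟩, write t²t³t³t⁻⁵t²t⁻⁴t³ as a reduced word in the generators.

Multiply left to right, reducing at each step:
  (t²) · t³ = t⁵
  (t⁵) · t³ = t²
  (t²) · t⁻⁵ = t³
  (t³) · t² = t⁵
  (t⁵) · t⁻⁴ = t
  t · t³ = t⁴

Answer: t⁴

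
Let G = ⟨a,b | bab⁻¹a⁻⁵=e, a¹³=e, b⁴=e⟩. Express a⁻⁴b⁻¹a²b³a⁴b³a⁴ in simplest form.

Multiply left to right, reducing at each step:
  (a⁹) · b⁻¹ = a⁹b³
  (a⁹b³) · a² = a¹²b³
  (a¹²b³) · b³ = a¹²b²
  (a¹²b²) · a⁴ = a⁸b²
  (a⁸b²) · b³ = a⁸b
  (a⁸b) · a⁴ = a²b

Answer: a²b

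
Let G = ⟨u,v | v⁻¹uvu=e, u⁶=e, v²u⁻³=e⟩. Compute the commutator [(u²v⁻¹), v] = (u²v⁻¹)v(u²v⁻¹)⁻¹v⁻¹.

[(u²v⁻¹), v] = (u²v⁻¹)·v·(u²v⁻¹)⁻¹·v⁻¹.
  (u²v⁻¹) · v = u²
  (u²) · (u²v) = uv⁻¹
  (uv⁻¹) · (v⁻¹) = u⁴

Answer: u⁴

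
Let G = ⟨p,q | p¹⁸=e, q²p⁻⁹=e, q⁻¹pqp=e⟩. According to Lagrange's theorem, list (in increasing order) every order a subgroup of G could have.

|G| = 36 = 2² · 3². By Lagrange's theorem the order of any subgroup divides 36; the divisors of 36 are 1, 2, 3, 4, 6, 9, 12, 18, 36.

Answer: 1, 2, 3, 4, 6, 9, 12, 18, 36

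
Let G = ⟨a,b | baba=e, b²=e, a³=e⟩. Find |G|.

Enumerate words in the generators, reducing via the relations: the distinct elements are
  {a, b, e, ab, a², a²b}.
No further products give new elements, so |G| = 6.

Answer: 6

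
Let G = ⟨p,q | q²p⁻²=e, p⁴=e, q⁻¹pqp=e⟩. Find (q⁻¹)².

Compute successive powers of (q⁻¹), reducing at each step:
  (q⁻¹)²: (q⁻¹) · q⁻¹ = p²

Answer: p²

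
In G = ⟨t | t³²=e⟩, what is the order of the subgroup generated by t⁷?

|⟨t⁷⟩| equals the order of t⁷. Compute successive powers until reaching e:
  (t⁷)¹ = t⁷, (t⁷)² = t¹⁴, (t⁷)³ = t²¹, (t⁷)⁴ = t²⁸, (t⁷)⁵ = t³, (t⁷)⁶ = t¹⁰, (t⁷)⁷ = t¹⁷, (t⁷)⁸ = t²⁴, (t⁷)⁹ = t³¹, (t⁷)¹⁰ = t⁶, (t⁷)¹¹ = t¹³, (t⁷)¹² = t²⁰, (t⁷)¹³ = t²⁷, (t⁷)¹⁴ = t², (t⁷)¹⁵ = t⁹, (t⁷)¹⁶ = t¹⁶, (t⁷)¹⁷ = t²³, (t⁷)¹⁸ = t³⁰, (t⁷)¹⁹ = t⁵, (t⁷)²⁰ = t¹², (t⁷)²¹ = t¹⁹, (t⁷)²² = t²⁶, (t⁷)²³ = t, (t⁷)²⁴ = t⁸, (t⁷)²⁵ = t¹⁵, (t⁷)²⁶ = t²², (t⁷)²⁷ = t²⁹, (t⁷)²⁸ = t⁴, (t⁷)²⁹ = t¹¹, (t⁷)³⁰ = t¹⁸, (t⁷)³¹ = t²⁵, (t⁷)³² = e.
The smallest positive k with (t⁷)ᵏ = e is 32, so |⟨t⁷⟩| = 32.

Answer: 32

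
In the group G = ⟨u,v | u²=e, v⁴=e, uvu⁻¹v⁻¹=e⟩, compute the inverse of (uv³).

The order of (uv³) is 4 (smallest k with (uv³)ᵏ = e), so (uv³)⁻¹ = (uv³)³ = uv.
Check: (uv³) · (uv) → (uv³) · u = v³;   (v³) · v = e, giving e as required.

Answer: uv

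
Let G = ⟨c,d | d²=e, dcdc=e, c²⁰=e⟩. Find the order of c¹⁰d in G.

Compute successive powers until reaching e:
  (c¹⁰d)¹ = c¹⁰d, (c¹⁰d)² = e.
The smallest positive k with (c¹⁰d)ᵏ = e is 2.

Answer: 2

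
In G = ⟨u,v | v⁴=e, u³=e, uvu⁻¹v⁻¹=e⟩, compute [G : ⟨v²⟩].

First find ord(v²) by computing successive powers:
  (v²)¹ = v², (v²)² = e.
So |⟨v²⟩| = ord(v²) = 2. With |G| = 12, by Lagrange [G : ⟨v²⟩] = 12/2 = 6.

Answer: 6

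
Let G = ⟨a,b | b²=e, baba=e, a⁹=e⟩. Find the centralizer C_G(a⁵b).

⟨a⁵b⟩ ⊆ C_G(a⁵b) since powers of a⁵b commute with a⁵b; so |C_G(a⁵b)| ≥ |⟨a⁵b⟩| = 2.
By orbit–stabilizer, |C_G(a⁵b)| = |G| / |conj. class of a⁵b| = 18 / 9 = 2.
The 2 elements commuting with a⁵b are {e, a⁵b}.

Answer: {e, a⁵b}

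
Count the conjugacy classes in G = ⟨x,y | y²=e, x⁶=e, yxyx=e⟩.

The conjugacy classes (representative and size) are:
  [e] (size 1), [x⁵] (size 2), [x⁴] (size 2), [x³] (size 1), [y] (size 3), [x³y] (size 3).
Class equation: 1 + 2 + 2 + 1 + 3 + 3 = 12 = |G|. So G has 6 conjugacy classes.

Answer: 6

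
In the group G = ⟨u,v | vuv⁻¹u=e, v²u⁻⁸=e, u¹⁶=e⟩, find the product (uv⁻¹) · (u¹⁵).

Compute (uv⁻¹) · (u¹⁵) by multiplying left to right and reducing via the relations at each step:
  (uv⁻¹) · u¹⁵ = u²v⁻¹

Answer: u²v⁻¹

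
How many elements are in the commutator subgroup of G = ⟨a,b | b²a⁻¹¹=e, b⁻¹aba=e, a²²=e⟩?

G' = [G, G] is generated by all commutators. The generator-pair commutators are: [a, b] = a².
The subgroup they normally generate is {e, a², a⁴, a⁶, a⁸, a¹⁰, a¹², a¹⁴, a¹⁶, a¹⁸, a²⁰}, of order 11.
Check: |G/G'| = 44/11 = 4 is the order of the abelianisation.

Answer: 11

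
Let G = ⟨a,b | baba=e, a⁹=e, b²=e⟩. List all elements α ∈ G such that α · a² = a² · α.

⟨a²⟩ ⊆ C_G(a²) since powers of a² commute with a²; so |C_G(a²)| ≥ |⟨a²⟩| = 9.
By orbit–stabilizer, |C_G(a²)| = |G| / |conj. class of a²| = 18 / 2 = 9.
The 9 elements commuting with a² are {e, a, a², a³, a⁴, a⁵, a⁶, a⁷, a⁸}.

Answer: {e, a, a², a³, a⁴, a⁵, a⁶, a⁷, a⁸}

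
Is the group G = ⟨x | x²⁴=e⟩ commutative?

G has a single generator, so G is cyclic and hence abelian.

Answer: Yes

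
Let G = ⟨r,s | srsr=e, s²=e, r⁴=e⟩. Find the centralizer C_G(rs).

⟨rs⟩ ⊆ C_G(rs) since powers of rs commute with rs; so |C_G(rs)| ≥ |⟨rs⟩| = 2.
By orbit–stabilizer, |C_G(rs)| = |G| / |conj. class of rs| = 8 / 2 = 4.
The 4 elements commuting with rs are {e, r², r³s, rs}.

Answer: {e, r², r³s, rs}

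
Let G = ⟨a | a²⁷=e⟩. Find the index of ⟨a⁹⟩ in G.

First find ord(a⁹) by computing successive powers:
  (a⁹)¹ = a⁹, (a⁹)² = a¹⁸, (a⁹)³ = e.
So |⟨a⁹⟩| = ord(a⁹) = 3. With |G| = 27, by Lagrange [G : ⟨a⁹⟩] = 27/3 = 9.

Answer: 9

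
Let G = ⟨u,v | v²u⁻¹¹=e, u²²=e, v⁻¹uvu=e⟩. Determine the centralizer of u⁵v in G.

⟨u⁵v⟩ ⊆ C_G(u⁵v) since powers of u⁵v commute with u⁵v; so |C_G(u⁵v)| ≥ |⟨u⁵v⟩| = 4.
By orbit–stabilizer, |C_G(u⁵v)| = |G| / |conj. class of u⁵v| = 44 / 11 = 4.
The 4 elements commuting with u⁵v are {e, u¹¹, u⁵v, u⁵v⁻¹}.

Answer: {e, u¹¹, u⁵v, u⁵v⁻¹}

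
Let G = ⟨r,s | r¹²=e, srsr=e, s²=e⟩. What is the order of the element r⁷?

Compute successive powers until reaching e:
  (r⁷)¹ = r⁷, (r⁷)² = r², (r⁷)³ = r⁹, (r⁷)⁴ = r⁴, (r⁷)⁵ = r¹¹, (r⁷)⁶ = r⁶, (r⁷)⁷ = r, (r⁷)⁸ = r⁸, (r⁷)⁹ = r³, (r⁷)¹⁰ = r¹⁰, (r⁷)¹¹ = r⁵, (r⁷)¹² = e.
The smallest positive k with (r⁷)ᵏ = e is 12.

Answer: 12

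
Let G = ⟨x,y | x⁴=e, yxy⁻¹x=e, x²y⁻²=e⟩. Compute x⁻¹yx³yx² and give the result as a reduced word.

Multiply left to right, reducing at each step:
  (x³) · y = xy⁻¹
  (xy⁻¹) · x³ = y
  y · y = x²
  (x²) · x² = e

Answer: e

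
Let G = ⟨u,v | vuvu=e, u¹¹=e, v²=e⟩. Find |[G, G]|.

G' = [G, G] is generated by all commutators. The generator-pair commutators are: [u, v] = u².
The subgroup they normally generate is {e, u, u², u³, u⁴, u⁵, u⁶, u⁷, u⁸, u⁹, u¹⁰}, of order 11.
Check: |G/G'| = 22/11 = 2 is the order of the abelianisation.

Answer: 11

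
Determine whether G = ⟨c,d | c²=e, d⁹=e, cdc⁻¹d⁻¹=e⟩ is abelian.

Each pair of generators commutes: c·d = cd = d·c. Since the generators pairwise commute, every element of G commutes with every other, so G is abelian.

Answer: Yes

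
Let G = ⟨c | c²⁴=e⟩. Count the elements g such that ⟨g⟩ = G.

G is cyclic of order 24. An element generates G iff its order is 24, and a cyclic group of order 24 has exactly φ(24) = 8 such elements.

Answer: 8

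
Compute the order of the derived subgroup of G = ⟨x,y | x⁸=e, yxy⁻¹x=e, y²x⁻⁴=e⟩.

G' = [G, G] is generated by all commutators. The generator-pair commutators are: [x, y] = x².
The subgroup they normally generate is {e, x², x⁴, x⁶}, of order 4.
Check: |G/G'| = 16/4 = 4 is the order of the abelianisation.

Answer: 4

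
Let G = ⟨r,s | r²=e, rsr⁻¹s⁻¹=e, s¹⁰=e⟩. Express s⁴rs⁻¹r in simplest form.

Multiply left to right, reducing at each step:
  (s⁴) · r = rs⁴
  (rs⁴) · s⁻¹ = rs³
  (rs³) · r = s³

Answer: s³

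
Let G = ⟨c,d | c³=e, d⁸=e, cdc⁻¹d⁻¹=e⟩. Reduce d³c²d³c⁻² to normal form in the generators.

Multiply left to right, reducing at each step:
  (d³) · c² = c²d³
  (c²d³) · d³ = c²d⁶
  (c²d⁶) · c⁻² = d⁶

Answer: d⁶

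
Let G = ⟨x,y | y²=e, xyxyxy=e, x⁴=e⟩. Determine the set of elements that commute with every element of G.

An element z ∈ Z(G) iff z commutes with every generator.
For example e is central: e·x = x = x·e; e·y = y = y·e.
Whereas x ∉ Z(G) since x·y = xy ≠ yx = y·x.
Checking each of the 24 elements this way gives Z(G) = {e}, of order 1.

Answer: {e}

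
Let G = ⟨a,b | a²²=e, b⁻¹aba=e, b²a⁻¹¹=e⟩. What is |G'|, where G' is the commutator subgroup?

G' = [G, G] is generated by all commutators. The generator-pair commutators are: [a, b] = a².
The subgroup they normally generate is {e, a², a⁴, a⁶, a⁸, a¹⁰, a¹², a¹⁴, a¹⁶, a¹⁸, a²⁰}, of order 11.
Check: |G/G'| = 44/11 = 4 is the order of the abelianisation.

Answer: 11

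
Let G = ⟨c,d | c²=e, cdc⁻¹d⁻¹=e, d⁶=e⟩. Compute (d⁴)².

Compute successive powers of (d⁴), reducing at each step:
  (d⁴)²: (d⁴) · d⁴ = d²

Answer: d²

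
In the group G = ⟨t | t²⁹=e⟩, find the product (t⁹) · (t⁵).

Compute (t⁹) · (t⁵) by multiplying left to right and reducing via the relations at each step:
  (t⁹) · t⁵ = t¹⁴

Answer: t¹⁴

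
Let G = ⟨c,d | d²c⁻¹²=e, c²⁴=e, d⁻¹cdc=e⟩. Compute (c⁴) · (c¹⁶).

Compute (c⁴) · (c¹⁶) by multiplying left to right and reducing via the relations at each step:
  (c⁴) · c¹⁶ = c²⁰

Answer: c²⁰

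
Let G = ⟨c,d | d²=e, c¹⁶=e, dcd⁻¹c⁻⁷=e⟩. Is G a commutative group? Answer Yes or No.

c·d = cd but d·c = c⁷d, so c·d ≠ d·c and G is not abelian.

Answer: No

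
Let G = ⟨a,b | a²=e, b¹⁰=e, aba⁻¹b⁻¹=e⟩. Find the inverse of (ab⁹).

The order of (ab⁹) is 10 (smallest k with (ab⁹)ᵏ = e), so (ab⁹)⁻¹ = (ab⁹)⁹ = ab.
Check: (ab⁹) · (ab) → (ab⁹) · a = b⁹;   (b⁹) · b = e, giving e as required.

Answer: ab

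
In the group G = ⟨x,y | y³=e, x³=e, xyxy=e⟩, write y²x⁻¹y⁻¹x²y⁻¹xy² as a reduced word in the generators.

Multiply left to right, reducing at each step:
  (y²) · x⁻¹ = xy
  (xy) · y⁻¹ = x
  x · x² = e
  e · y⁻¹ = y²
  (y²) · x = y²x
  (y²x) · y² = xy²x

Answer: xy²x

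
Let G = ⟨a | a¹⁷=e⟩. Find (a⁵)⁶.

Compute successive powers of (a⁵), reducing at each step:
  (a⁵)²: (a⁵) · a⁵ = a¹⁰
  (a⁵)³: (a¹⁰) · a⁵ = a¹⁵
  (a⁵)⁴: (a¹⁵) · a⁵ = a³
  (a⁵)⁵: (a³) · a⁵ = a⁸
  (a⁵)⁶: (a⁸) · a⁵ = a¹³

Answer: a¹³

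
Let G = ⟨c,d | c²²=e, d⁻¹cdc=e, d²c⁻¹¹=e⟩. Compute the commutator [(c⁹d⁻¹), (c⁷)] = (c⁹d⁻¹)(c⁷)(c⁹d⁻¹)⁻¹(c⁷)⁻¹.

[(c⁹d⁻¹), (c⁷)] = (c⁹d⁻¹)·(c⁷)·(c⁹d⁻¹)⁻¹·(c⁷)⁻¹.
  (c⁹d⁻¹) · (c⁷) = c²d⁻¹
  (c²d⁻¹) · (c⁹d) = c¹⁵
  (c¹⁵) · (c¹⁵) = c⁸

Answer: c⁸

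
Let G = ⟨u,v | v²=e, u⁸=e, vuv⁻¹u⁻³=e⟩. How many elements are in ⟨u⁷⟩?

|⟨u⁷⟩| equals the order of u⁷. Compute successive powers until reaching e:
  (u⁷)¹ = u⁷, (u⁷)² = u⁶, (u⁷)³ = u⁵, (u⁷)⁴ = u⁴, (u⁷)⁵ = u³, (u⁷)⁶ = u², (u⁷)⁷ = u, (u⁷)⁸ = e.
The smallest positive k with (u⁷)ᵏ = e is 8, so |⟨u⁷⟩| = 8.

Answer: 8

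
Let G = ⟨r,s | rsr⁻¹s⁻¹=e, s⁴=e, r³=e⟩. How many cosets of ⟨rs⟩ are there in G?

First find ord(rs) by computing successive powers:
  (rs)¹ = rs, (rs)² = r²s², (rs)³ = s³, (rs)⁴ = r, (rs)⁵ = r²s, (rs)⁶ = s², (rs)⁷ = rs³, (rs)⁸ = r², (rs)⁹ = s, (rs)¹⁰ = rs², (rs)¹¹ = r²s³, (rs)¹² = e.
So |⟨rs⟩| = ord(rs) = 12. With |G| = 12, by Lagrange [G : ⟨rs⟩] = 12/12 = 1.

Answer: 1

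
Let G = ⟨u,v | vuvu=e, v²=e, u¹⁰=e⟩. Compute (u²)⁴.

Compute successive powers of (u²), reducing at each step:
  (u²)²: (u²) · u² = u⁴
  (u²)³: (u⁴) · u² = u⁶
  (u²)⁴: (u⁶) · u² = u⁸

Answer: u⁸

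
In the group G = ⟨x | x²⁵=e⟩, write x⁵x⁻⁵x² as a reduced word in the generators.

Multiply left to right, reducing at each step:
  (x⁵) · x⁻⁵ = e
  e · x² = x²

Answer: x²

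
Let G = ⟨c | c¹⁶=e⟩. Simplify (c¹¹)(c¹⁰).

Compute (c¹¹) · (c¹⁰) by multiplying left to right and reducing via the relations at each step:
  (c¹¹) · c¹⁰ = c⁵

Answer: c⁵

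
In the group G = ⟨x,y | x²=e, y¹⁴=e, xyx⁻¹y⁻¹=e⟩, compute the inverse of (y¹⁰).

The order of (y¹⁰) is 7 (smallest k with (y¹⁰)ᵏ = e), so (y¹⁰)⁻¹ = (y¹⁰)⁶ = y⁴.
Check: (y¹⁰) · (y⁴) → (y¹⁰) · y⁴ = e, giving e as required.

Answer: y⁴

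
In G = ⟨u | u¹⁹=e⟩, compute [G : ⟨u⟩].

First find ord(u) by computing successive powers:
  u¹ = u, u² = u², u³ = u³, u⁴ = u⁴, u⁵ = u⁵, u⁶ = u⁶, u⁷ = u⁷, u⁸ = u⁸, u⁹ = u⁹, u¹⁰ = u¹⁰, u¹¹ = u¹¹, u¹² = u¹², u¹³ = u¹³, u¹⁴ = u¹⁴, u¹⁵ = u¹⁵, u¹⁶ = u¹⁶, u¹⁷ = u¹⁷, u¹⁸ = u¹⁸, u¹⁹ = e.
So |⟨u⟩| = ord(u) = 19. With |G| = 19, by Lagrange [G : ⟨u⟩] = 19/19 = 1.

Answer: 1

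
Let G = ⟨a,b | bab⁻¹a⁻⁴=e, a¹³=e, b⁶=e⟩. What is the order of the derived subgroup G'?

G' = [G, G] is generated by all commutators. The generator-pair commutators are: [a, b] = a¹⁰.
The subgroup they normally generate is {e, a, a², a³, a⁴, a⁵, a⁶, a⁷, a⁸, a⁹, a¹⁰, a¹¹, a¹²}, of order 13.
Check: |G/G'| = 78/13 = 6 is the order of the abelianisation.

Answer: 13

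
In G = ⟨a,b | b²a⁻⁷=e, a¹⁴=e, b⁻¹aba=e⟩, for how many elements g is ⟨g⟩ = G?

⟨g⟩ = G would require ord(g) = |G| = 28, but the maximum element order in G is 14 < 28. So G is not cyclic and no single element generates it: the count is 0.

Answer: 0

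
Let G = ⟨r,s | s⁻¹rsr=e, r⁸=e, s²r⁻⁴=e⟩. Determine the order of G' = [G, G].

G' = [G, G] is generated by all commutators. The generator-pair commutators are: [r, s] = r².
The subgroup they normally generate is {e, r², r⁴, r⁶}, of order 4.
Check: |G/G'| = 16/4 = 4 is the order of the abelianisation.

Answer: 4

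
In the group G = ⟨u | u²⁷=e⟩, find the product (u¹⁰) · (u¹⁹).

Compute (u¹⁰) · (u¹⁹) by multiplying left to right and reducing via the relations at each step:
  (u¹⁰) · u¹⁹ = u²

Answer: u²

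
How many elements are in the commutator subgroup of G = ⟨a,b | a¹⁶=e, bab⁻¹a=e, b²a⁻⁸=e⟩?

G' = [G, G] is generated by all commutators. The generator-pair commutators are: [a, b] = a².
The subgroup they normally generate is {e, a², a⁴, a⁶, a⁸, a¹⁰, a¹², a¹⁴}, of order 8.
Check: |G/G'| = 32/8 = 4 is the order of the abelianisation.

Answer: 8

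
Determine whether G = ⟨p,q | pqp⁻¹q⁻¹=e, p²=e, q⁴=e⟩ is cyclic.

|G| = 8, but the maximum element order in G is 4 < 8. No single element generates all of G, so G is not cyclic.

Answer: No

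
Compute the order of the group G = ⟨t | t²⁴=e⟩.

G is generated by a single element, so G is cyclic. The relator gives t²⁴ = e and no smaller power is forced to be e, so the 24 powers {e, t, t², t³, t⁴, t⁵, t⁶, t⁷, t⁸, t⁹, t²², t²³, t²¹, t²⁰, t¹², t¹³, t¹¹, t¹⁰, t¹⁴, t¹⁵, t¹⁶, t¹⁷, t¹⁸, t¹⁹} are distinct. Hence |G| = 24.

Answer: 24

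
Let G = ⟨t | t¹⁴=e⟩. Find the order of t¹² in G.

Compute successive powers until reaching e:
  (t¹²)¹ = t¹², (t¹²)² = t¹⁰, (t¹²)³ = t⁸, (t¹²)⁴ = t⁶, (t¹²)⁵ = t⁴, (t¹²)⁶ = t², (t¹²)⁷ = e.
The smallest positive k with (t¹²)ᵏ = e is 7.

Answer: 7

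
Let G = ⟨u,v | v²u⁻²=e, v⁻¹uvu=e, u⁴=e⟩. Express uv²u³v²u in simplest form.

Multiply left to right, reducing at each step:
  u · v² = u³
  (u³) · u³ = u²
  (u²) · v² = e
  e · u = u

Answer: u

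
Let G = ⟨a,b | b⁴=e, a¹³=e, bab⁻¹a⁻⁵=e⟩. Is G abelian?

a·b = ab but b·a = a⁵b, so a·b ≠ b·a and G is not abelian.

Answer: No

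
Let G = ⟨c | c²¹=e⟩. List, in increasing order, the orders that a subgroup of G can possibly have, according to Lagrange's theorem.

|G| = 21 = 3 · 7. By Lagrange's theorem the order of any subgroup divides 21; the divisors of 21 are 1, 3, 7, 21.

Answer: 1, 3, 7, 21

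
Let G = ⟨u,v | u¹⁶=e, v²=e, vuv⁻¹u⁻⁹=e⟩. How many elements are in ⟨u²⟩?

|⟨u²⟩| equals the order of u². Compute successive powers until reaching e:
  (u²)¹ = u², (u²)² = u⁴, (u²)³ = u⁶, (u²)⁴ = u⁸, (u²)⁵ = u¹⁰, (u²)⁶ = u¹², (u²)⁷ = u¹⁴, (u²)⁸ = e.
The smallest positive k with (u²)ᵏ = e is 8, so |⟨u²⟩| = 8.

Answer: 8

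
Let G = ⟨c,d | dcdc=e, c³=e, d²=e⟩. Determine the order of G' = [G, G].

G' = [G, G] is generated by all commutators. The generator-pair commutators are: [c, d] = c².
The subgroup they normally generate is {e, c, c²}, of order 3.
Check: |G/G'| = 6/3 = 2 is the order of the abelianisation.

Answer: 3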